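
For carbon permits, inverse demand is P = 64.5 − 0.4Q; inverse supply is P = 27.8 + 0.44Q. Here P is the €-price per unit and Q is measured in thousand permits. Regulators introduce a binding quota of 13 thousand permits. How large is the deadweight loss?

€395.60 thousand

Competitive equilibrium: 64.5 − 0.4Q = 27.8 + 0.44Q → Q* = 43.6905, P* = 47.0238.
At Q = 13: demand price = 64.5 − 0.4·13 = 59.3; supply price = 27.8 + 0.44·13 = 33.52.
ΔQ = 43.6905 − 13 = 30.6905; wedge = 59.3 − 33.52 = 25.78.
Deadweight loss = ½ × 30.6905 × 25.78 = €395.60 thousand.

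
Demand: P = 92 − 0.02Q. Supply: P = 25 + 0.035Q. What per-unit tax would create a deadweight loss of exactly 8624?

Competitive equilibrium: 92 − 0.02Q = 25 + 0.035Q → Q* = 1218.1818, P* = 67.6364.
A tax t gives ΔQ = t/0.055 and wedge t, so DWL = t²/0.11.
t²/0.11 = 8624 → t² = 948.64 → t = 30.8.

30.8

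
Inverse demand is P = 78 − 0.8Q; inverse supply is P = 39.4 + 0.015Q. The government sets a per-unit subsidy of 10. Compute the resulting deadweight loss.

Competitive equilibrium: 78 − 0.8Q = 39.4 + 0.015Q → Q* = 47.362, P* = 40.1104.
The subsidy lowers effective supply by 10: P = 29.4 + 0.015Q.
New quantity: 78 − 0.8Q = 29.4 + 0.015Q → Q' = 59.6319.
Overproduction ΔQ = 59.6319 − 47.362 = 12.2699; wedge = subsidy = 10.
DWL = ½ × 12.2699 × 10 = 61.35.

61.35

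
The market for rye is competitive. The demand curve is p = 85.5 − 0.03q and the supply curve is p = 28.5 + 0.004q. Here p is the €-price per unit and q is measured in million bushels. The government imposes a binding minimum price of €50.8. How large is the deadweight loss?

Competitive equilibrium: 85.5 − 0.03q = 28.5 + 0.004q → q* = 1676.4706, p* = 35.2059.
At the floor p = 50.8, quantity demanded = (85.5 − 50.8)/0.03 = 1156.6667.
Sellers' marginal cost at q' = 1156.6667: 28.5 + 0.004·1156.6667 = 33.1267.
Δq = 1676.4706 − 1156.6667 = 519.8039; wedge = 50.8 − 33.1267 = 17.6733.
Deadweight loss = ½ × 519.8039 × 17.6733 = €4593.33 million.

€4593.33 million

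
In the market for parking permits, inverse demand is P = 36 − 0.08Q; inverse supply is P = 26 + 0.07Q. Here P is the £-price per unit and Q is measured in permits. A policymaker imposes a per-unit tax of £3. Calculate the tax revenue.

£140

Competitive equilibrium: 36 − 0.08Q = 26 + 0.07Q → Q* = 66.6667, P* = 30.6667.
With the tax, the buyer price exceeds the seller price by 3: (36 − 0.08Q) − (26 + 0.07Q) = 3 → Q' = 46.6667.
Tax revenue = 3 × 46.6667 = £140.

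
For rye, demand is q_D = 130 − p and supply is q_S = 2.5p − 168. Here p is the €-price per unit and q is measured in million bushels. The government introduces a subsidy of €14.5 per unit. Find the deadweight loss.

€75.09 million

In inverse form: demand p = 130 − q, supply p = 67.2 + 0.4q.
Competitive equilibrium: 130 − q = 67.2 + 0.4q → q* = 44.8571, p* = 85.1429.
The subsidy lowers effective supply by 14.5: p = 52.7 + 0.4q.
New quantity: 130 − q = 52.7 + 0.4q → q' = 55.2143.
Overproduction Δq = 55.2143 − 44.8571 = 10.3572; wedge = subsidy = 14.5.
DWL = ½ × 10.3572 × 14.5 = €75.09 million.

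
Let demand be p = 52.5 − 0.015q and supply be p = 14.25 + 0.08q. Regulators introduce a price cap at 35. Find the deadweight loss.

Competitive equilibrium: 52.5 − 0.015q = 14.25 + 0.08q → q* = 402.6316, p* = 46.4605.
At the ceiling p = 35, quantity supplied = (35 − 14.25)/0.08 = 259.375.
Willingness to pay at q' = 259.375: 52.5 − 0.015·259.375 = 48.6094.
Δq = 402.6316 − 259.375 = 143.2566; wedge = 48.6094 − 35 = 13.6094.
DWL = ½ × 143.2566 × 13.6094 = 974.82.

974.82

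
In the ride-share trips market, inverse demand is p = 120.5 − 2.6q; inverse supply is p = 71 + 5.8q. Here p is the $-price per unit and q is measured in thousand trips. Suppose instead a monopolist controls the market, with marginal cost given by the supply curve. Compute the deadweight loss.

Competitive equilibrium: 120.5 − 2.6q = 71 + 5.8q → q* = 5.8929, p* = 105.1786.
Marginal revenue: MR = 120.5 − 5.2q. Set MR = MC: 120.5 − 5.2q = 71 + 5.8q → q_m = 4.5.
Price p_m = 120.5 − 2.6·4.5 = 108.8; MC(q_m) = 71 + 5.8·4.5 = 97.1.
Competitive q* = 5.8929, so Δq = 1.3929; wedge = 108.8 − 97.1 = 11.7.
Welfare loss = ½ × 1.3929 × 11.7 = $8.15 thousand.

$8.15 thousand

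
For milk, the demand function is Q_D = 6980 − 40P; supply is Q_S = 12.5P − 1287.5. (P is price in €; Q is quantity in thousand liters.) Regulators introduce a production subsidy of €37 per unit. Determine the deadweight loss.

€6519.05 thousand

In inverse form: demand P = 174.5 − 0.025Q, supply P = 103 + 0.08Q.
Competitive equilibrium: 174.5 − 0.025Q = 103 + 0.08Q → Q* = 680.9524, P* = 157.4762.
The subsidy lowers effective supply by 37: P = 66 + 0.08Q.
New quantity: 174.5 − 0.025Q = 66 + 0.08Q → Q' = 1033.3333.
Overproduction ΔQ = 1033.3333 − 680.9524 = 352.3809; wedge = subsidy = 37.
DWL = ½ × 352.3809 × 37 = €6519.05 thousand.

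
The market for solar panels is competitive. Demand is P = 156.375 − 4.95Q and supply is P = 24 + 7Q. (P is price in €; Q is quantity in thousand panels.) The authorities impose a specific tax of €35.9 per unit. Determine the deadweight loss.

€53.93 thousand

Competitive equilibrium: 156.375 − 4.95Q = 24 + 7Q → Q* = 11.0774, P* = 101.5418.
With the tax, the buyer price exceeds the seller price by 35.9: (156.375 − 4.95Q) − (24 + 7Q) = 35.9 → Q' = 8.0732.
ΔQ = 11.0774 − 8.0732 = 3.0042; the wedge equals the tax, 35.9.
Welfare loss = ½ × 3.0042 × 35.9 = €53.93 thousand.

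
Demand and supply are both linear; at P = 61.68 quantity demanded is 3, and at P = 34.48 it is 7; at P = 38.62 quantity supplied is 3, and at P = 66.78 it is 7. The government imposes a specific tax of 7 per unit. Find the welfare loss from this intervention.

1.77

Demand slope = (34.48 − 61.68)/(7 − 3) = −6.8, so P = 82.08 − 6.8Q.
Supply slope = (66.78 − 38.62)/(7 − 3) = 7.04, so P = 17.5 + 7.04Q.
Competitive equilibrium: 82.08 − 6.8Q = 17.5 + 7.04Q → Q* = 4.6662, P* = 50.3499.
With the tax, the buyer price exceeds the seller price by 7: (82.08 − 6.8Q) − (17.5 + 7.04Q) = 7 → Q' = 4.1604.
ΔQ = 4.6662 − 4.1604 = 0.5058; the wedge equals the tax, 7.
DWL = ½ × 0.5058 × 7 = 1.77.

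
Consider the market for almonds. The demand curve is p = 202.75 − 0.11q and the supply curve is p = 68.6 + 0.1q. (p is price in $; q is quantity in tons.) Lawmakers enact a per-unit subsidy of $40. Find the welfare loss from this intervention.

$3809.52

Competitive equilibrium: 202.75 − 0.11q = 68.6 + 0.1q → q* = 638.8095, p* = 132.481.
The subsidy lowers effective supply by 40: p = 28.6 + 0.1q.
New quantity: 202.75 − 0.11q = 28.6 + 0.1q → q' = 829.2857.
Overproduction Δq = 829.2857 − 638.8095 = 190.4762; wedge = subsidy = 40.
The triangle = ½ × 190.4762 × 40 = $3809.52.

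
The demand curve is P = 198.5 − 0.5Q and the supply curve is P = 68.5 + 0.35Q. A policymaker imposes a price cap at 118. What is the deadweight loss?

Competitive equilibrium: 198.5 − 0.5Q = 68.5 + 0.35Q → Q* = 152.9412, P* = 122.0294.
At the ceiling P = 118, quantity supplied = (118 − 68.5)/0.35 = 141.4286.
Willingness to pay at Q' = 141.4286: 198.5 − 0.5·141.4286 = 127.7857.
ΔQ = 152.9412 − 141.4286 = 11.5126; wedge = 127.7857 − 118 = 9.7857.
The triangle = ½ × 11.5126 × 9.7857 = 56.33.

56.33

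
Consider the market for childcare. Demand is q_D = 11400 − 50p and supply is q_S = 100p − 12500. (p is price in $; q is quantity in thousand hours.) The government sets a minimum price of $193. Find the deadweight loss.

$42504.17 thousand

In inverse form: demand p = 228 − 0.02q, supply p = 125 + 0.01q.
Competitive equilibrium: 228 − 0.02q = 125 + 0.01q → q* = 3433.3333, p* = 159.3333.
At the floor p = 193, quantity demanded = (228 − 193)/0.02 = 1750.
Sellers' marginal cost at q' = 1750: 125 + 0.01·1750 = 142.5.
Δq = 3433.3333 − 1750 = 1683.3333; wedge = 193 − 142.5 = 50.5.
Welfare loss = ½ × 1683.3333 × 50.5 = $42504.17 thousand.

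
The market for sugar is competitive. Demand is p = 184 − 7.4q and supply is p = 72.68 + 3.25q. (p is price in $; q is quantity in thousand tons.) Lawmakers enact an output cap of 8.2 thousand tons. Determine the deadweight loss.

$27.02 thousand

Competitive equilibrium: 184 − 7.4q = 72.68 + 3.25q → q* = 10.4526, p* = 106.6509.
At q = 8.2: demand price = 184 − 7.4·8.2 = 123.32; supply price = 72.68 + 3.25·8.2 = 99.33.
Δq = 10.4526 − 8.2 = 2.2526; wedge = 123.32 − 99.33 = 23.99.
Deadweight loss = ½ × 2.2526 × 23.99 = $27.02 thousand.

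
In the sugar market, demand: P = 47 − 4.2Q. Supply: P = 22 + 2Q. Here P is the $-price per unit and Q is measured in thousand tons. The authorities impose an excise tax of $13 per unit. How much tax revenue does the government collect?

$25.16 thousand

Competitive equilibrium: 47 − 4.2Q = 22 + 2Q → Q* = 4.0323, P* = 30.0645.
With the tax, the buyer price exceeds the seller price by 13: (47 − 4.2Q) − (22 + 2Q) = 13 → Q' = 1.9355.
Tax revenue = 13 × 1.9355 = $25.16 thousand.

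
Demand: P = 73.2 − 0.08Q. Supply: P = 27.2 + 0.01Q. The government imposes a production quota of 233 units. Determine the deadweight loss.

Competitive equilibrium: 73.2 − 0.08Q = 27.2 + 0.01Q → Q* = 511.1111, P* = 32.3111.
At Q = 233: demand price = 73.2 − 0.08·233 = 54.56; supply price = 27.2 + 0.01·233 = 29.53.
ΔQ = 511.1111 − 233 = 278.1111; wedge = 54.56 − 29.53 = 25.03.
Deadweight loss = ½ × 278.1111 × 25.03 = 3480.56.

3480.56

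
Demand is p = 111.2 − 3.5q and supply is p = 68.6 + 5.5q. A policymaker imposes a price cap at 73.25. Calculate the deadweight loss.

Competitive equilibrium: 111.2 − 3.5q = 68.6 + 5.5q → q* = 4.7333, p* = 94.6333.
At the ceiling p = 73.25, quantity supplied = (73.25 − 68.6)/5.5 = 0.8455.
Willingness to pay at q' = 0.8455: 111.2 − 3.5·0.8455 = 108.2408.
Δq = 4.7333 − 0.8455 = 3.8878; wedge = 108.2408 − 73.25 = 34.9908.
DWL = ½ × 3.8878 × 34.9908 = 68.02.

68.02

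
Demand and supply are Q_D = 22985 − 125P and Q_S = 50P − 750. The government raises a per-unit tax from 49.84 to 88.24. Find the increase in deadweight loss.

In inverse form: demand P = 183.88 − 0.008Q, supply P = 15 + 0.02Q.
Competitive equilibrium: 183.88 − 0.008Q = 15 + 0.02Q → Q* = 6031.4286, P* = 135.6286.
For a per-unit tax t: ΔQ = t/0.028, so DWL = ½·t·(t/0.028) = t²/0.056.
At t = 49.84: DWL = 44357.6. At t = 88.24: DWL = 139041.029.
Increase = 139041.029 − 44357.6 = 94683.43.

94683.43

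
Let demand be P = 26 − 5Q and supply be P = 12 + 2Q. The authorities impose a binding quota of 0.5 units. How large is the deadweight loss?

7.875

Competitive equilibrium: 26 − 5Q = 12 + 2Q → Q* = 2, P* = 16.
At Q = 0.5: demand price = 26 − 5·0.5 = 23.5; supply price = 12 + 2·0.5 = 13.
ΔQ = 2 − 0.5 = 1.5; wedge = 23.5 − 13 = 10.5.
DWL = ½ × 1.5 × 10.5 = 7.875.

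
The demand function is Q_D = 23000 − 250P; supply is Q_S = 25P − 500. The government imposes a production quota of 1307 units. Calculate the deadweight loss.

2386.57

In inverse form: demand P = 92 − 0.004Q, supply P = 20 + 0.04Q.
Competitive equilibrium: 92 − 0.004Q = 20 + 0.04Q → Q* = 1636.3636, P* = 85.4545.
At Q = 1307: demand price = 92 − 0.004·1307 = 86.772; supply price = 20 + 0.04·1307 = 72.28.
ΔQ = 1636.3636 − 1307 = 329.3636; wedge = 86.772 − 72.28 = 14.492.
Welfare loss = ½ × 329.3636 × 14.492 = 2386.57.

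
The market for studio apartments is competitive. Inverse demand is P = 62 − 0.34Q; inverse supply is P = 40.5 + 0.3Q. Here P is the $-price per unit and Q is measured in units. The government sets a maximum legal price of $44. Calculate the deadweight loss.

Competitive equilibrium: 62 − 0.34Q = 40.5 + 0.3Q → Q* = 33.59375, P* = 50.578125.
At the ceiling P = 44, quantity supplied = (44 − 40.5)/0.3 = 11.666667.
Willingness to pay at Q' = 11.666667: 62 − 0.34·11.666667 = 58.033333.
ΔQ = 33.59375 − 11.666667 = 21.927083; wedge = 58.033333 − 44 = 14.033333.
DWL = ½ × 21.927083 × 14.033333 = $153.86.

$153.86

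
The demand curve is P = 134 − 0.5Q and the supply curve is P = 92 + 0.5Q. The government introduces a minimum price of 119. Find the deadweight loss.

72

Competitive equilibrium: 134 − 0.5Q = 92 + 0.5Q → Q* = 42, P* = 113.
At the floor P = 119, quantity demanded = (134 − 119)/0.5 = 30.
Sellers' marginal cost at Q' = 30: 92 + 0.5·30 = 107.
ΔQ = 42 − 30 = 12; wedge = 119 − 107 = 12.
The triangle = ½ × 12 × 12 = 72.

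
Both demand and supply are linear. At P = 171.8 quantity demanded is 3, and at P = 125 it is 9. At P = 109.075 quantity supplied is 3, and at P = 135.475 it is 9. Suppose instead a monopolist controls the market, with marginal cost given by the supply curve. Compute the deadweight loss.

Demand slope = (125 − 171.8)/(9 − 3) = −7.8, so P = 195.2 − 7.8Q.
Supply slope = (135.475 − 109.075)/(9 − 3) = 4.4, so P = 95.875 + 4.4Q.
Competitive equilibrium: 195.2 − 7.8Q = 95.875 + 4.4Q → Q* = 8.1414, P* = 131.6971.
Marginal revenue: MR = 195.2 − 15.6Q. Set MR = MC: 195.2 − 15.6Q = 95.875 + 4.4Q → Q_m = 4.9663.
Price P_m = 195.2 − 7.8·4.9663 = 156.4629; MC(Q_m) = 95.875 + 4.4·4.9663 = 117.7267.
Competitive Q* = 8.1414, so ΔQ = 3.1751; wedge = 156.4629 − 117.7267 = 38.7362.
Welfare loss = ½ × 3.1751 × 38.7362 = 61.50.

61.50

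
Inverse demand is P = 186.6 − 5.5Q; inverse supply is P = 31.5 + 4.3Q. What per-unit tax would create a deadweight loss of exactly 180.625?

59.5

Competitive equilibrium: 186.6 − 5.5Q = 31.5 + 4.3Q → Q* = 15.8265, P* = 99.5541.
A tax t gives ΔQ = t/9.8 and wedge t, so DWL = t²/19.6.
t²/19.6 = 180.625 → t² = 3540.25 → t = 59.5.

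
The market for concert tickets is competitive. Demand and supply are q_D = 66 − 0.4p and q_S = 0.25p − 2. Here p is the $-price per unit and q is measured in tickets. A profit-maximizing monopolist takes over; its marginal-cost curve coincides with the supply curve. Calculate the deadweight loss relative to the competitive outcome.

$146.30

In inverse form: demand p = 165 − 2.5q, supply p = 8 + 4q.
Competitive equilibrium: 165 − 2.5q = 8 + 4q → q* = 24.1538, p* = 104.6154.
Marginal revenue: MR = 165 − 5q. Set MR = MC: 165 − 5q = 8 + 4q → q_m = 17.4444.
Price p_m = 165 − 2.5·17.4444 = 121.389; MC(q_m) = 8 + 4·17.4444 = 77.7776.
Competitive q* = 24.1538, so Δq = 6.7094; wedge = 121.389 − 77.7776 = 43.6114.
Deadweight loss = ½ × 6.7094 × 43.6114 = $146.30.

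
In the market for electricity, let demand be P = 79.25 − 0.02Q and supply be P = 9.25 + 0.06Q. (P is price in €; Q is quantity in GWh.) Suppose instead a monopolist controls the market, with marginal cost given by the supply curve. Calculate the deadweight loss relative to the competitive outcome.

Competitive equilibrium: 79.25 − 0.02Q = 9.25 + 0.06Q → Q* = 875, P* = 61.75.
Marginal revenue: MR = 79.25 − 0.04Q. Set MR = MC: 79.25 − 0.04Q = 9.25 + 0.06Q → Q_m = 700.
Price P_m = 79.25 − 0.02·700 = 65.25; MC(Q_m) = 9.25 + 0.06·700 = 51.25.
Competitive Q* = 875, so ΔQ = 175; wedge = 65.25 − 51.25 = 14.
Deadweight loss = ½ × 175 × 14 = €1225.

€1225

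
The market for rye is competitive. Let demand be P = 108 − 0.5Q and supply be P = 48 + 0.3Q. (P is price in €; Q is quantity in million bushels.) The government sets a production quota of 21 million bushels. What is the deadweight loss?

€1166.40 million

Competitive equilibrium: 108 − 0.5Q = 48 + 0.3Q → Q* = 75, P* = 70.5.
At Q = 21: demand price = 108 − 0.5·21 = 97.5; supply price = 48 + 0.3·21 = 54.3.
ΔQ = 75 − 21 = 54; wedge = 97.5 − 54.3 = 43.2.
Deadweight loss = ½ × 54 × 43.2 = €1166.40 million.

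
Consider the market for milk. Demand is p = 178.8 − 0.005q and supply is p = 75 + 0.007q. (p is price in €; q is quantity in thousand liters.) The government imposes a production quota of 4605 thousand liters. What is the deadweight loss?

Competitive equilibrium: 178.8 − 0.005q = 75 + 0.007q → q* = 8650, p* = 135.55.
At q = 4605: demand price = 178.8 − 0.005·4605 = 155.775; supply price = 75 + 0.007·4605 = 107.235.
Δq = 8650 − 4605 = 4045; wedge = 155.775 − 107.235 = 48.54.
The triangle = ½ × 4045 × 48.54 = €98172.15 thousand.

€98172.15 thousand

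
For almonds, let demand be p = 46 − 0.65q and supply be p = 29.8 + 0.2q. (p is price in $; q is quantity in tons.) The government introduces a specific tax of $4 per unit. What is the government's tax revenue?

$57.41

Competitive equilibrium: 46 − 0.65q = 29.8 + 0.2q → q* = 19.0588, p* = 33.6118.
With the tax, the buyer price exceeds the seller price by 4: (46 − 0.65q) − (29.8 + 0.2q) = 4 → q' = 14.3529.
Tax revenue = 4 × 14.3529 = $57.41.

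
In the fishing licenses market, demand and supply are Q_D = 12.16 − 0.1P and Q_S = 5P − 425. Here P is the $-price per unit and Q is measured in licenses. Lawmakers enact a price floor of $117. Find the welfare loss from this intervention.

$49.91

In inverse form: demand P = 121.6 − 10Q, supply P = 85 + 0.2Q.
Competitive equilibrium: 121.6 − 10Q = 85 + 0.2Q → Q* = 3.5882, P* = 85.7176.
At the floor P = 117, quantity demanded = (121.6 − 117)/10 = 0.46.
Sellers' marginal cost at Q' = 0.46: 85 + 0.2·0.46 = 85.092.
ΔQ = 3.5882 − 0.46 = 3.1282; wedge = 117 − 85.092 = 31.908.
Deadweight loss = ½ × 3.1282 × 31.908 = $49.91.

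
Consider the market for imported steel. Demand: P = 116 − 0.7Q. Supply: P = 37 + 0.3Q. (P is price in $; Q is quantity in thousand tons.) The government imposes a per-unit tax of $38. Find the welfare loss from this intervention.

$722 thousand

Competitive equilibrium: 116 − 0.7Q = 37 + 0.3Q → Q* = 79, P* = 60.7.
With the tax, the buyer price exceeds the seller price by 38: (116 − 0.7Q) − (37 + 0.3Q) = 38 → Q' = 41.
ΔQ = 79 − 41 = 38; the wedge equals the tax, 38.
Deadweight loss = ½ × 38 × 38 = $722 thousand.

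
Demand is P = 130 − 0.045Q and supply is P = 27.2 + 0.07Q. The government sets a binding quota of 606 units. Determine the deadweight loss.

4766.40

Competitive equilibrium: 130 − 0.045Q = 27.2 + 0.07Q → Q* = 893.913, P* = 89.7739.
At Q = 606: demand price = 130 − 0.045·606 = 102.73; supply price = 27.2 + 0.07·606 = 69.62.
ΔQ = 893.913 − 606 = 287.913; wedge = 102.73 − 69.62 = 33.11.
Welfare loss = ½ × 287.913 × 33.11 = 4766.40.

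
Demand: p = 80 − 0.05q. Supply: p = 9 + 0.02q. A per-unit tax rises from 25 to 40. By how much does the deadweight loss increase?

Competitive equilibrium: 80 − 0.05q = 9 + 0.02q → q* = 1014.2857, p* = 29.2857.
For a per-unit tax t: Δq = t/0.07, so DWL = ½·t·(t/0.07) = t²/0.14.
At t = 25: DWL = 4464.286. At t = 40: DWL = 11428.571.
Increase = 11428.571 − 4464.286 = 6964.29.

6964.29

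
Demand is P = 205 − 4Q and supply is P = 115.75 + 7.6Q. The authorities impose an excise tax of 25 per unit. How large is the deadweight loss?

26.94

Competitive equilibrium: 205 − 4Q = 115.75 + 7.6Q → Q* = 7.694, P* = 174.2241.
With the tax, the buyer price exceeds the seller price by 25: (205 − 4Q) − (115.75 + 7.6Q) = 25 → Q' = 5.5388.
ΔQ = 7.694 − 5.5388 = 2.1552; the wedge equals the tax, 25.
The triangle = ½ × 2.1552 × 25 = 26.94.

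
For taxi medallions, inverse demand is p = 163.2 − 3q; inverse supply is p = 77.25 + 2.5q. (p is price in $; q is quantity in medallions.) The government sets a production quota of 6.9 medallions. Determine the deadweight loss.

Competitive equilibrium: 163.2 − 3q = 77.25 + 2.5q → q* = 15.62727, p* = 116.31818.
At q = 6.9: demand price = 163.2 − 3·6.9 = 142.5; supply price = 77.25 + 2.5·6.9 = 94.5.
Δq = 15.62727 − 6.9 = 8.72727; wedge = 142.5 − 94.5 = 48.
Welfare loss = ½ × 8.72727 × 48 = $209.45.

$209.45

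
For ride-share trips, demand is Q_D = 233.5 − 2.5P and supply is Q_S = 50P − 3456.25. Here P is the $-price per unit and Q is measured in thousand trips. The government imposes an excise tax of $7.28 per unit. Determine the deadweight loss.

$63.09 thousand

In inverse form: demand P = 93.4 − 0.4Q, supply P = 69.125 + 0.02Q.
Competitive equilibrium: 93.4 − 0.4Q = 69.125 + 0.02Q → Q* = 57.7976, P* = 70.281.
With the tax, the buyer price exceeds the seller price by 7.28: (93.4 − 0.4Q) − (69.125 + 0.02Q) = 7.28 → Q' = 40.4643.
ΔQ = 57.7976 − 40.4643 = 17.3333; the wedge equals the tax, 7.28.
Deadweight loss = ½ × 17.3333 × 7.28 = $63.09 thousand.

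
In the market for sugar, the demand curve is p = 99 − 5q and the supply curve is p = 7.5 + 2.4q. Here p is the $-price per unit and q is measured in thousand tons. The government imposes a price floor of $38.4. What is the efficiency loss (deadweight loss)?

$0.22 thousand

Competitive equilibrium: 99 − 5q = 7.5 + 2.4q → q* = 12.3649, p* = 37.1757.
At the floor p = 38.4, quantity demanded = (99 − 38.4)/5 = 12.12.
Sellers' marginal cost at q' = 12.12: 7.5 + 2.4·12.12 = 36.588.
Δq = 12.3649 − 12.12 = 0.2449; wedge = 38.4 − 36.588 = 1.812.
Deadweight loss = ½ × 0.2449 × 1.812 = $0.22 thousand.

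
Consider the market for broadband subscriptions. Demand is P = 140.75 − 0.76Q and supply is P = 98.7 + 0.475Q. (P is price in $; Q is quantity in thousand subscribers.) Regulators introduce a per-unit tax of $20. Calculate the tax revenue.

$357.09 thousand

Competitive equilibrium: 140.75 − 0.76Q = 98.7 + 0.475Q → Q* = 34.0486, P* = 114.8731.
With the tax, the buyer price exceeds the seller price by 20: (140.75 − 0.76Q) − (98.7 + 0.475Q) = 20 → Q' = 17.8543.
Tax revenue = 20 × 17.8543 = $357.09 thousand.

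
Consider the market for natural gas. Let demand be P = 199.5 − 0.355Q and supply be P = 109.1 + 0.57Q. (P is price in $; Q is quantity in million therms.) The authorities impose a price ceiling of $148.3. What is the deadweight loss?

$387.83 million

Competitive equilibrium: 199.5 − 0.355Q = 109.1 + 0.57Q → Q* = 97.7297, P* = 164.8059.
At the ceiling P = 148.3, quantity supplied = (148.3 − 109.1)/0.57 = 68.7719.
Willingness to pay at Q' = 68.7719: 199.5 − 0.355·68.7719 = 175.086.
ΔQ = 97.7297 − 68.7719 = 28.9578; wedge = 175.086 − 148.3 = 26.786.
Welfare loss = ½ × 28.9578 × 26.786 = $387.83 million.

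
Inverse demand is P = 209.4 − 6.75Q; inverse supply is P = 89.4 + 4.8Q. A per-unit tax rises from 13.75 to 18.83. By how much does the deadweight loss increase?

7.16

Competitive equilibrium: 209.4 − 6.75Q = 89.4 + 4.8Q → Q* = 10.3896, P* = 139.2701.
For a per-unit tax t: ΔQ = t/11.55, so DWL = ½·t·(t/11.55) = t²/23.1.
At t = 13.75: DWL = 8.185. At t = 18.83: DWL = 15.349.
Increase = 15.349 − 8.185 = 7.16.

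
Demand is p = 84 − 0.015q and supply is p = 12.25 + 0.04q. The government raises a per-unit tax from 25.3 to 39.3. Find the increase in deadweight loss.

Competitive equilibrium: 84 − 0.015q = 12.25 + 0.04q → q* = 1304.5455, p* = 64.4318.
For a per-unit tax t: Δq = t/0.055, so DWL = ½·t·(t/0.055) = t²/0.11.
At t = 25.3: DWL = 5819. At t = 39.3: DWL = 14040.818.
Increase = 14040.818 − 5819 = 8221.82.

8221.82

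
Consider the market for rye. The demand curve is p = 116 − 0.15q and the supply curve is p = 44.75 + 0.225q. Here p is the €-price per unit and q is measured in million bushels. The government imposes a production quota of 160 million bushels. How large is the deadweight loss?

€168.75 million

Competitive equilibrium: 116 − 0.15q = 44.75 + 0.225q → q* = 190, p* = 87.5.
At q = 160: demand price = 116 − 0.15·160 = 92; supply price = 44.75 + 0.225·160 = 80.75.
Δq = 190 − 160 = 30; wedge = 92 − 80.75 = 11.25.
DWL = ½ × 30 × 11.25 = €168.75 million.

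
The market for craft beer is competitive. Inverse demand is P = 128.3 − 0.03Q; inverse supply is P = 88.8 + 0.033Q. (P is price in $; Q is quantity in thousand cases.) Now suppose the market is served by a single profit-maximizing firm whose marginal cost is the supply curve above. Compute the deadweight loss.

$1288.55 thousand

Competitive equilibrium: 128.3 − 0.03Q = 88.8 + 0.033Q → Q* = 626.9841, P* = 109.4905.
Marginal revenue: MR = 128.3 − 0.06Q. Set MR = MC: 128.3 − 0.06Q = 88.8 + 0.033Q → Q_m = 424.7312.
Price P_m = 128.3 − 0.03·424.7312 = 115.5581; MC(Q_m) = 88.8 + 0.033·424.7312 = 102.8161.
Competitive Q* = 626.9841, so ΔQ = 202.2529; wedge = 115.5581 − 102.8161 = 12.742.
The triangle = ½ × 202.2529 × 12.742 = $1288.55 thousand.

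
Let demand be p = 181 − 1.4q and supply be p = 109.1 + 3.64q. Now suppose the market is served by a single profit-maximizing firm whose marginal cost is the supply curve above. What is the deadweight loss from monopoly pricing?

Competitive equilibrium: 181 − 1.4q = 109.1 + 3.64q → q* = 14.2659, p* = 161.0278.
Marginal revenue: MR = 181 − 2.8q. Set MR = MC: 181 − 2.8q = 109.1 + 3.64q → q_m = 11.1646.
Price p_m = 181 − 1.4·11.1646 = 165.3696; MC(q_m) = 109.1 + 3.64·11.1646 = 149.7391.
Competitive q* = 14.2659, so Δq = 3.1013; wedge = 165.3696 − 149.7391 = 15.6305.
DWL = ½ × 3.1013 × 15.6305 = 24.24.

24.24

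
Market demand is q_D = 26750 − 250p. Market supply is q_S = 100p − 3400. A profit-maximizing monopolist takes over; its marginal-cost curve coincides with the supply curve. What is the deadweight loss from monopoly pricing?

9398.59

In inverse form: demand p = 107 − 0.004q, supply p = 34 + 0.01q.
Competitive equilibrium: 107 − 0.004q = 34 + 0.01q → q* = 5214.28571, p* = 86.14286.
Marginal revenue: MR = 107 − 0.008q. Set MR = MC: 107 − 0.008q = 34 + 0.01q → q_m = 4055.55556.
Price p_m = 107 − 0.004·4055.55556 = 90.77778; MC(q_m) = 34 + 0.01·4055.55556 = 74.55556.
Competitive q* = 5214.28571, so Δq = 1158.73015; wedge = 90.77778 − 74.55556 = 16.22222.
The triangle = ½ × 1158.73015 × 16.22222 = 9398.59.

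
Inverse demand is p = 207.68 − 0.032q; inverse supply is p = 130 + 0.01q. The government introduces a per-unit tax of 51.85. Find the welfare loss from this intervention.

32005.03

Competitive equilibrium: 207.68 − 0.032q = 130 + 0.01q → q* = 1849.5238, p* = 148.4952.
With the tax, the buyer price exceeds the seller price by 51.85: (207.68 − 0.032q) − (130 + 0.01q) = 51.85 → q' = 615.
Δq = 1849.5238 − 615 = 1234.5238; the wedge equals the tax, 51.85.
Welfare loss = ½ × 1234.5238 × 51.85 = 32005.03.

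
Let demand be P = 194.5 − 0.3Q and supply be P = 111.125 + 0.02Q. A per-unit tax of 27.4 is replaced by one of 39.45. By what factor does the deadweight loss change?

2.073

Competitive equilibrium: 194.5 − 0.3Q = 111.125 + 0.02Q → Q* = 260.5469, P* = 116.3359.
For a per-unit tax t: ΔQ = t/0.32, so DWL = ½·t·(t/0.32) = t²/0.64.
At t = 27.4: DWL = 1173.0625. At t = 39.45: DWL = 2431.723.
Ratio = (39.45/27.4)² = 2.073.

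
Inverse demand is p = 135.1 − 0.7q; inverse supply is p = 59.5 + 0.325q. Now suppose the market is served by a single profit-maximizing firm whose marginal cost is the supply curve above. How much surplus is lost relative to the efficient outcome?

459.10

Competitive equilibrium: 135.1 − 0.7q = 59.5 + 0.325q → q* = 73.7561, p* = 83.4707.
Marginal revenue: MR = 135.1 − 1.4q. Set MR = MC: 135.1 − 1.4q = 59.5 + 0.325q → q_m = 43.8261.
Price p_m = 135.1 − 0.7·43.8261 = 104.4217; MC(q_m) = 59.5 + 0.325·43.8261 = 73.7435.
Competitive q* = 73.7561, so Δq = 29.93; wedge = 104.4217 − 73.7435 = 30.6782.
The triangle = ½ × 29.93 × 30.6782 = 459.10.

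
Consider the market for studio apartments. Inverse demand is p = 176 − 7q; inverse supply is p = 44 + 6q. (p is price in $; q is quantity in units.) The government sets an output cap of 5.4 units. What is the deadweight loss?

Competitive equilibrium: 176 − 7q = 44 + 6q → q* = 10.1538, p* = 104.9231.
At q = 5.4: demand price = 176 − 7·5.4 = 138.2; supply price = 44 + 6·5.4 = 76.4.
Δq = 10.1538 − 5.4 = 4.7538; wedge = 138.2 − 76.4 = 61.8.
DWL = ½ × 4.7538 × 61.8 = $146.89.

$146.89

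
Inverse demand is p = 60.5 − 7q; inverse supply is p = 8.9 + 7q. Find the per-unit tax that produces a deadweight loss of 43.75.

35

Competitive equilibrium: 60.5 − 7q = 8.9 + 7q → q* = 3.6857, p* = 34.7.
A tax t gives Δq = t/14 and wedge t, so DWL = t²/28.
t²/28 = 43.75 → t² = 1225 → t = 35.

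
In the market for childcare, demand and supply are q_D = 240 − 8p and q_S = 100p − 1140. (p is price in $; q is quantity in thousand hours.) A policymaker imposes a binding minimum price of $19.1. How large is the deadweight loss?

In inverse form: demand p = 30 − 0.125q, supply p = 11.4 + 0.01q.
Competitive equilibrium: 30 − 0.125q = 11.4 + 0.01q → q* = 137.7778, p* = 12.7778.
At the floor p = 19.1, quantity demanded = (30 − 19.1)/0.125 = 87.2.
Sellers' marginal cost at q' = 87.2: 11.4 + 0.01·87.2 = 12.272.
Δq = 137.7778 − 87.2 = 50.5778; wedge = 19.1 − 12.272 = 6.828.
Deadweight loss = ½ × 50.5778 × 6.828 = $172.67 thousand.

$172.67 thousand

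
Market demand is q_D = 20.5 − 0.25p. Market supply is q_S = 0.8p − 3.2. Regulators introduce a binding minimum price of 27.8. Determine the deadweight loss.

4.49

In inverse form: demand p = 82 − 4q, supply p = 4 + 1.25q.
Competitive equilibrium: 82 − 4q = 4 + 1.25q → q* = 14.85714, p* = 22.57143.
At the floor p = 27.8, quantity demanded = (82 − 27.8)/4 = 13.55.
Sellers' marginal cost at q' = 13.55: 4 + 1.25·13.55 = 20.9375.
Δq = 14.85714 − 13.55 = 1.30714; wedge = 27.8 − 20.9375 = 6.8625.
Welfare loss = ½ × 1.30714 × 6.8625 = 4.49.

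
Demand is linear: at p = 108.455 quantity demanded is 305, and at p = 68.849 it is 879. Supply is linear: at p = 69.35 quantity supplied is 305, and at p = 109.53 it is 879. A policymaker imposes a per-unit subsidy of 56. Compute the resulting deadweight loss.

Demand slope = (68.849 − 108.455)/(879 − 305) = −0.069, so p = 129.5 − 0.069q.
Supply slope = (109.53 − 69.35)/(879 − 305) = 0.07, so p = 48 + 0.07q.
Competitive equilibrium: 129.5 − 0.069q = 48 + 0.07q → q* = 586.3309, p* = 89.0432.
The subsidy lowers effective supply by 56: p = 0.07q − 8.
New quantity: 129.5 − 0.069q = 0.07q − 8 → q' = 989.2086.
Overproduction Δq = 989.2086 − 586.3309 = 402.8777; wedge = subsidy = 56.
The triangle = ½ × 402.8777 × 56 = 11280.58.

11280.58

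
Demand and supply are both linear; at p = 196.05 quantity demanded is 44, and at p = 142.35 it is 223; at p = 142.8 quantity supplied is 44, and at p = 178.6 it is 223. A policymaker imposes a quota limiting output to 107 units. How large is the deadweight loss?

Demand slope = (142.35 − 196.05)/(223 − 44) = −0.3, so p = 209.25 − 0.3q.
Supply slope = (178.6 − 142.8)/(223 − 44) = 0.2, so p = 134 + 0.2q.
Competitive equilibrium: 209.25 − 0.3q = 134 + 0.2q → q* = 150.5, p* = 164.1.
At q = 107: demand price = 209.25 − 0.3·107 = 177.15; supply price = 134 + 0.2·107 = 155.4.
Δq = 150.5 − 107 = 43.5; wedge = 177.15 − 155.4 = 21.75.
DWL = ½ × 43.5 × 21.75 = 473.06.

473.06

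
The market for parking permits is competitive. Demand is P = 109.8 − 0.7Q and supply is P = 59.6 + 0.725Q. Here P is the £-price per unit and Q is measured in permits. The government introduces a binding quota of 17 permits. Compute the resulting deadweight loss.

£236.74

Competitive equilibrium: 109.8 − 0.7Q = 59.6 + 0.725Q → Q* = 35.2281, P* = 85.1404.
At Q = 17: demand price = 109.8 − 0.7·17 = 97.9; supply price = 59.6 + 0.725·17 = 71.925.
ΔQ = 35.2281 − 17 = 18.2281; wedge = 97.9 − 71.925 = 25.975.
Welfare loss = ½ × 18.2281 × 25.975 = £236.74.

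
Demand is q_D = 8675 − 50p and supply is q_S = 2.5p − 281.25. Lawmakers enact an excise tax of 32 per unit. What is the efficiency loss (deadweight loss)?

In inverse form: demand p = 173.5 − 0.02q, supply p = 112.5 + 0.4q.
Competitive equilibrium: 173.5 − 0.02q = 112.5 + 0.4q → q* = 145.2381, p* = 170.5952.
With the tax, the buyer price exceeds the seller price by 32: (173.5 − 0.02q) − (112.5 + 0.4q) = 32 → q' = 69.0476.
Δq = 145.2381 − 69.0476 = 76.1905; the wedge equals the tax, 32.
The triangle = ½ × 76.1905 × 32 = 1219.05.

1219.05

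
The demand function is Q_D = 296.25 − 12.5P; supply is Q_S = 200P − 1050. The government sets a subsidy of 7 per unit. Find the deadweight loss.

288.24

In inverse form: demand P = 23.7 − 0.08Q, supply P = 5.25 + 0.005Q.
Competitive equilibrium: 23.7 − 0.08Q = 5.25 + 0.005Q → Q* = 217.0588, P* = 6.3353.
The subsidy lowers effective supply by 7: P = 0.005Q − 1.75.
New quantity: 23.7 − 0.08Q = 0.005Q − 1.75 → Q' = 299.4118.
Overproduction ΔQ = 299.4118 − 217.0588 = 82.353; wedge = subsidy = 7.
Deadweight loss = ½ × 82.353 × 7 = 288.24.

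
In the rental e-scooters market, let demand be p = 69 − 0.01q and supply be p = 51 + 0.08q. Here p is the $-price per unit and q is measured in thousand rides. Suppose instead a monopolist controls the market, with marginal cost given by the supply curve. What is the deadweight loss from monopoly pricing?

$18 thousand

Competitive equilibrium: 69 − 0.01q = 51 + 0.08q → q* = 200, p* = 67.
Marginal revenue: MR = 69 − 0.02q. Set MR = MC: 69 − 0.02q = 51 + 0.08q → q_m = 180.
Price p_m = 69 − 0.01·180 = 67.2; MC(q_m) = 51 + 0.08·180 = 65.4.
Competitive q* = 200, so Δq = 20; wedge = 67.2 − 65.4 = 1.8.
Welfare loss = ½ × 20 × 1.8 = $18 thousand.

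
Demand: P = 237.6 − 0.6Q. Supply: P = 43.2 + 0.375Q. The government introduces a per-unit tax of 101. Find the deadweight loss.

5231.28

Competitive equilibrium: 237.6 − 0.6Q = 43.2 + 0.375Q → Q* = 199.3846, P* = 117.9692.
With the tax, the buyer price exceeds the seller price by 101: (237.6 − 0.6Q) − (43.2 + 0.375Q) = 101 → Q' = 95.7949.
ΔQ = 199.3846 − 95.7949 = 103.5897; the wedge equals the tax, 101.
DWL = ½ × 103.5897 × 101 = 5231.28.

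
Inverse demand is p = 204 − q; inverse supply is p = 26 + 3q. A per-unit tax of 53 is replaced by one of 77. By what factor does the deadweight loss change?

Competitive equilibrium: 204 − q = 26 + 3q → q* = 44.5, p* = 159.5.
For a per-unit tax t: Δq = t/4, so DWL = ½·t·(t/4) = t²/8.
At t = 53: DWL = 351.125. At t = 77: DWL = 741.125.
Ratio = (77/53)² = 2.111.

2.111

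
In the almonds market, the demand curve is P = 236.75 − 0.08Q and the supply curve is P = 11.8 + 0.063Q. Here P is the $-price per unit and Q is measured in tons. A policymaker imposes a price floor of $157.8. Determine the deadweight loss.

Competitive equilibrium: 236.75 − 0.08Q = 11.8 + 0.063Q → Q* = 1573.0769, P* = 110.9038.
At the floor P = 157.8, quantity demanded = (236.75 − 157.8)/0.08 = 986.875.
Sellers' marginal cost at Q' = 986.875: 11.8 + 0.063·986.875 = 73.9731.
ΔQ = 1573.0769 − 986.875 = 586.2019; wedge = 157.8 − 73.9731 = 83.8269.
The triangle = ½ × 586.2019 × 83.8269 = $24569.74.

$24569.74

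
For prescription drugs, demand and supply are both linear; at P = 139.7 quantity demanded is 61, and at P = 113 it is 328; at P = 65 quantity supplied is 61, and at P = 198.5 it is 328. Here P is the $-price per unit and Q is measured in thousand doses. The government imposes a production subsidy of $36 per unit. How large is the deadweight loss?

Demand slope = (113 − 139.7)/(328 − 61) = −0.1, so P = 145.8 − 0.1Q.
Supply slope = (198.5 − 65)/(328 − 61) = 0.5, so P = 34.5 + 0.5Q.
Competitive equilibrium: 145.8 − 0.1Q = 34.5 + 0.5Q → Q* = 185.5, P* = 127.25.
The subsidy lowers effective supply by 36: P = 0.5Q − 1.5.
New quantity: 145.8 − 0.1Q = 0.5Q − 1.5 → Q' = 245.5.
Overproduction ΔQ = 245.5 − 185.5 = 60; wedge = subsidy = 36.
The triangle = ½ × 60 × 36 = $1080 thousand.

$1080 thousand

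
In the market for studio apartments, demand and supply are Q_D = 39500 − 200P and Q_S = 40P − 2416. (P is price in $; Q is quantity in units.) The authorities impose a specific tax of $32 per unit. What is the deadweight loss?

$17066.67

In inverse form: demand P = 197.5 − 0.005Q, supply P = 60.4 + 0.025Q.
Competitive equilibrium: 197.5 − 0.005Q = 60.4 + 0.025Q → Q* = 4570, P* = 174.65.
With the tax, the buyer price exceeds the seller price by 32: (197.5 − 0.005Q) − (60.4 + 0.025Q) = 32 → Q' = 3503.3333.
ΔQ = 4570 − 3503.3333 = 1066.6667; the wedge equals the tax, 32.
Welfare loss = ½ × 1066.6667 × 32 = $17066.67.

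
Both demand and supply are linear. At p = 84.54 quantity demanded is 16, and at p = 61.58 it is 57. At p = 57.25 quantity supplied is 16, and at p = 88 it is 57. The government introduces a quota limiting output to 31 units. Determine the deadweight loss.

22.28

Demand slope = (61.58 − 84.54)/(57 − 16) = −0.56, so p = 93.5 − 0.56q.
Supply slope = (88 − 57.25)/(57 − 16) = 0.75, so p = 45.25 + 0.75q.
Competitive equilibrium: 93.5 − 0.56q = 45.25 + 0.75q → q* = 36.8321, p* = 72.874.
At q = 31: demand price = 93.5 − 0.56·31 = 76.14; supply price = 45.25 + 0.75·31 = 68.5.
Δq = 36.8321 − 31 = 5.8321; wedge = 76.14 − 68.5 = 7.64.
The triangle = ½ × 5.8321 × 7.64 = 22.28.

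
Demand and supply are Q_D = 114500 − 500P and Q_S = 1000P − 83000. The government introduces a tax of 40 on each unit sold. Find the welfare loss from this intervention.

In inverse form: demand P = 229 − 0.002Q, supply P = 83 + 0.001Q.
Competitive equilibrium: 229 − 0.002Q = 83 + 0.001Q → Q* = 48666.6667, P* = 131.6667.
With the tax, the buyer price exceeds the seller price by 40: (229 − 0.002Q) − (83 + 0.001Q) = 40 → Q' = 35333.3333.
ΔQ = 48666.6667 − 35333.3333 = 13333.3334; the wedge equals the tax, 40.
Deadweight loss = ½ × 13333.3334 × 40 = 266666.67.

266666.67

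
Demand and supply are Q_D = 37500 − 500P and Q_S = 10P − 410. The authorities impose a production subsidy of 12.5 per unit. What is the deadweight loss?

765.93

In inverse form: demand P = 75 − 0.002Q, supply P = 41 + 0.1Q.
Competitive equilibrium: 75 − 0.002Q = 41 + 0.1Q → Q* = 333.3333, P* = 74.3333.
The subsidy lowers effective supply by 12.5: P = 28.5 + 0.1Q.
New quantity: 75 − 0.002Q = 28.5 + 0.1Q → Q' = 455.8824.
Overproduction ΔQ = 455.8824 − 333.3333 = 122.5491; wedge = subsidy = 12.5.
DWL = ½ × 122.5491 × 12.5 = 765.93.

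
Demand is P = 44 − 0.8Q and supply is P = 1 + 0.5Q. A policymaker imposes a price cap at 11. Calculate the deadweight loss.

Competitive equilibrium: 44 − 0.8Q = 1 + 0.5Q → Q* = 33.0769, P* = 17.5385.
At the ceiling P = 11, quantity supplied = (11 − 1)/0.5 = 20.
Willingness to pay at Q' = 20: 44 − 0.8·20 = 28.
ΔQ = 33.0769 − 20 = 13.0769; wedge = 28 − 11 = 17.
Welfare loss = ½ × 13.0769 × 17 = 111.15.

111.15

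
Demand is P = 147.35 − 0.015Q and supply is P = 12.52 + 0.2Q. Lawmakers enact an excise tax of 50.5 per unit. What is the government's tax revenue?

19807.74

Competitive equilibrium: 147.35 − 0.015Q = 12.52 + 0.2Q → Q* = 627.11628, P* = 137.94326.
With the tax, the buyer price exceeds the seller price by 50.5: (147.35 − 0.015Q) − (12.52 + 0.2Q) = 50.5 → Q' = 392.23256.
Tax revenue = 50.5 × 392.23256 = 19807.74.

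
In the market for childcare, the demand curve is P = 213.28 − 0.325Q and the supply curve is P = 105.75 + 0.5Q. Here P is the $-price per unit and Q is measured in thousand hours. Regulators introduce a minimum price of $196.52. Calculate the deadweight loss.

Competitive equilibrium: 213.28 − 0.325Q = 105.75 + 0.5Q → Q* = 130.33939, P* = 170.9197.
At the floor P = 196.52, quantity demanded = (213.28 − 196.52)/0.325 = 51.56923.
Sellers' marginal cost at Q' = 51.56923: 105.75 + 0.5·51.56923 = 131.53462.
ΔQ = 130.33939 − 51.56923 = 78.77016; wedge = 196.52 − 131.53462 = 64.98538.
The triangle = ½ × 78.77016 × 64.98538 = $2559.45 thousand.

$2559.45 thousand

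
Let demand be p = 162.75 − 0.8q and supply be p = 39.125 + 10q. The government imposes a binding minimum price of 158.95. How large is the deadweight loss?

242.17

Competitive equilibrium: 162.75 − 0.8q = 39.125 + 10q → q* = 11.4468, p* = 153.5926.
At the floor p = 158.95, quantity demanded = (162.75 − 158.95)/0.8 = 4.75.
Sellers' marginal cost at q' = 4.75: 39.125 + 10·4.75 = 86.625.
Δq = 11.4468 − 4.75 = 6.6968; wedge = 158.95 − 86.625 = 72.325.
DWL = ½ × 6.6968 × 72.325 = 242.17.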